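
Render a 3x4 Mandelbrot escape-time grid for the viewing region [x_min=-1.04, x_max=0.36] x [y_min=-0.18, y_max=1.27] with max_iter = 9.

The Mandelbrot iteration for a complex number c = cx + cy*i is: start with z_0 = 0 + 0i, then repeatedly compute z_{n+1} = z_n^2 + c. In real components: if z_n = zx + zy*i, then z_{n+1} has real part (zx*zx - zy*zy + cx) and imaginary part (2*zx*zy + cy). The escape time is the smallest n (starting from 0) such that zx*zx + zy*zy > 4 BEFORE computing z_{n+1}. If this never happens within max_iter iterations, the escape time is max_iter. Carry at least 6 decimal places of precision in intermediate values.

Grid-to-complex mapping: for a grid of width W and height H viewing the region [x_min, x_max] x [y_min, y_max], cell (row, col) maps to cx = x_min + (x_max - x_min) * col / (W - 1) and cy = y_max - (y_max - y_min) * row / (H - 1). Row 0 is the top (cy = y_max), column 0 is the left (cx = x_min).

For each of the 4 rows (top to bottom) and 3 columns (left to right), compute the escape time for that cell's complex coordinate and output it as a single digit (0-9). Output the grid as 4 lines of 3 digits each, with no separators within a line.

(row=0, col=0): c = -1.0400 + 1.2700i → escape time 2
(row=0, col=1): c = -0.3400 + 1.2700i → escape time 3
(row=0, col=2): c = 0.3600 + 1.2700i → escape time 2
(row=1, col=0): c = -1.0400 + 0.7867i → escape time 3
(row=1, col=1): c = -0.3400 + 0.7867i → escape time 7
(row=1, col=2): c = 0.3600 + 0.7867i → escape time 4
(row=2, col=0): c = -1.0400 + 0.3033i → escape time 9
(row=2, col=1): c = -0.3400 + 0.3033i → escape time 9
(row=2, col=2): c = 0.3600 + 0.3033i → escape time 9
(row=3, col=0): c = -1.0400 + -0.1800i → escape time 9
(row=3, col=1): c = -0.3400 + -0.1800i → escape time 9
(row=3, col=2): c = 0.3600 + -0.1800i → escape time 9

Answer: 232
374
999
999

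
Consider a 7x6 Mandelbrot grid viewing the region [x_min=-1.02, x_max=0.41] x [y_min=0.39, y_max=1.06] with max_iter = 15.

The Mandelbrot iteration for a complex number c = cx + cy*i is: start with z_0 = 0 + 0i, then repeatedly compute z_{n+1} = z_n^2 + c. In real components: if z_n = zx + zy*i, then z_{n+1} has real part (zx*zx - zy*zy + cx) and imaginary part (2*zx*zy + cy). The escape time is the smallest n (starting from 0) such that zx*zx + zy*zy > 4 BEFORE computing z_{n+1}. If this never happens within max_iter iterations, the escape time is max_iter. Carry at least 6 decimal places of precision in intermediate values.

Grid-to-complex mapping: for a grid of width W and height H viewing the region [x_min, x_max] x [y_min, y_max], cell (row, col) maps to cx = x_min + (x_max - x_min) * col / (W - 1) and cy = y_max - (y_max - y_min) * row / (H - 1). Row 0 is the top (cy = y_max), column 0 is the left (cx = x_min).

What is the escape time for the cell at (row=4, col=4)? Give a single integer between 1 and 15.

Answer: 15

Derivation:
z_0 = 0 + 0i, c = -0.0667 + 0.5240i
Iter 1: z = -0.0667 + 0.5240i, |z|^2 = 0.2790
Iter 2: z = -0.3368 + 0.4541i, |z|^2 = 0.3197
Iter 3: z = -0.1595 + 0.2181i, |z|^2 = 0.0730
Iter 4: z = -0.0888 + 0.4544i, |z|^2 = 0.2144
Iter 5: z = -0.2653 + 0.4433i, |z|^2 = 0.2669
Iter 6: z = -0.1928 + 0.2888i, |z|^2 = 0.1206
Iter 7: z = -0.1129 + 0.4126i, |z|^2 = 0.1830
Iter 8: z = -0.2242 + 0.4308i, |z|^2 = 0.2359
Iter 9: z = -0.2020 + 0.3308i, |z|^2 = 0.1503
Iter 10: z = -0.1353 + 0.3903i, |z|^2 = 0.1707
Iter 11: z = -0.2007 + 0.4184i, |z|^2 = 0.2153
Iter 12: z = -0.2014 + 0.3560i, |z|^2 = 0.1673
Iter 13: z = -0.1529 + 0.3806i, |z|^2 = 0.1682
Iter 14: z = -0.1881 + 0.4076i, |z|^2 = 0.2016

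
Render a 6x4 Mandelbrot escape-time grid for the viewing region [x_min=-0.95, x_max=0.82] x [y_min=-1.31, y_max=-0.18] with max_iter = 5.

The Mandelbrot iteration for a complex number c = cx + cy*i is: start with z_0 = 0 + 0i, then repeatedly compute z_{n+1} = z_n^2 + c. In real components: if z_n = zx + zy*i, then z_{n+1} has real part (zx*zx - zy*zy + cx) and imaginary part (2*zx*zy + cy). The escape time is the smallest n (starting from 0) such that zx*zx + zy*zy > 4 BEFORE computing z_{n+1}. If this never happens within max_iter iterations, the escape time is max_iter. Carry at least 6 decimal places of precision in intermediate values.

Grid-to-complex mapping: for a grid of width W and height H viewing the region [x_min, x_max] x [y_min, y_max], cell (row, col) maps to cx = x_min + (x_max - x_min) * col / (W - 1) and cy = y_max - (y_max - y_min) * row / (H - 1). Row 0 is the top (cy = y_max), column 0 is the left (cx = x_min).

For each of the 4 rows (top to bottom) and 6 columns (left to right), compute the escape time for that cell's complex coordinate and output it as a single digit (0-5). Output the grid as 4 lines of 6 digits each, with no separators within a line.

(row=0, col=0): c = -0.9500 + -0.1800i → escape time 5
(row=0, col=1): c = -0.5960 + -0.1800i → escape time 5
(row=0, col=2): c = -0.2420 + -0.1800i → escape time 5
(row=0, col=3): c = 0.1120 + -0.1800i → escape time 5
(row=0, col=4): c = 0.4660 + -0.1800i → escape time 5
(row=0, col=5): c = 0.8200 + -0.1800i → escape time 3
(row=1, col=0): c = -0.9500 + -0.5567i → escape time 5
(row=1, col=1): c = -0.5960 + -0.5567i → escape time 5
(row=1, col=2): c = -0.2420 + -0.5567i → escape time 5
(row=1, col=3): c = 0.1120 + -0.5567i → escape time 5
(row=1, col=4): c = 0.4660 + -0.5567i → escape time 5
(row=1, col=5): c = 0.8200 + -0.5567i → escape time 3
(row=2, col=0): c = -0.9500 + -0.9333i → escape time 3
(row=2, col=1): c = -0.5960 + -0.9333i → escape time 4
(row=2, col=2): c = -0.2420 + -0.9333i → escape time 5
(row=2, col=3): c = 0.1120 + -0.9333i → escape time 5
(row=2, col=4): c = 0.4660 + -0.9333i → escape time 3
(row=2, col=5): c = 0.8200 + -0.9333i → escape time 2
(row=3, col=0): c = -0.9500 + -1.3100i → escape time 2
(row=3, col=1): c = -0.5960 + -1.3100i → escape time 3
(row=3, col=2): c = -0.2420 + -1.3100i → escape time 2
(row=3, col=3): c = 0.1120 + -1.3100i → escape time 2
(row=3, col=4): c = 0.4660 + -1.3100i → escape time 2
(row=3, col=5): c = 0.8200 + -1.3100i → escape time 2

Answer: 555553
555553
345532
232222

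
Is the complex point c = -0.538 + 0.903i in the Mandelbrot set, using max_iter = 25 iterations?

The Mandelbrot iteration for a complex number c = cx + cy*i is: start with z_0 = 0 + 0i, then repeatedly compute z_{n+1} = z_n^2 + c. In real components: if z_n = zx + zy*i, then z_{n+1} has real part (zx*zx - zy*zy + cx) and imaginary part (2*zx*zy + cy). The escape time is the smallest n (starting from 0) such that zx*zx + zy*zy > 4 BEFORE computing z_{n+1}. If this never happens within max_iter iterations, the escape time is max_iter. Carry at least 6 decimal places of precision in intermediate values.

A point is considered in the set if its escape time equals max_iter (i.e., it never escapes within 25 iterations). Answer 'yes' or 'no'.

Answer: no

Derivation:
z_0 = 0 + 0i, c = -0.5380 + 0.9030i
Iter 1: z = -0.5380 + 0.9030i, |z|^2 = 1.1049
Iter 2: z = -1.0640 + -0.0686i, |z|^2 = 1.1367
Iter 3: z = 0.5893 + 1.0490i, |z|^2 = 1.4478
Iter 4: z = -1.2912 + 2.1394i, |z|^2 = 6.2443
Escaped at iteration 4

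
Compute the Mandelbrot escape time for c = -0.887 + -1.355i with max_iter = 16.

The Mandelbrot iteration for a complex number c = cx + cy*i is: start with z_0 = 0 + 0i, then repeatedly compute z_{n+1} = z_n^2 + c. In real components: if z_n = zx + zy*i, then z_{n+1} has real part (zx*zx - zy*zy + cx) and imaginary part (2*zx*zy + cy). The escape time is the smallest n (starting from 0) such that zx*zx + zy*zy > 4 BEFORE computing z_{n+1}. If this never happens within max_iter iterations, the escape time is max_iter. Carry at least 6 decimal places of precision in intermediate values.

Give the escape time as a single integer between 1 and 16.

z_0 = 0 + 0i, c = -0.8870 + -1.3550i
Iter 1: z = -0.8870 + -1.3550i, |z|^2 = 2.6228
Iter 2: z = -1.9363 + 1.0488i, |z|^2 = 4.8490
Escaped at iteration 2

Answer: 2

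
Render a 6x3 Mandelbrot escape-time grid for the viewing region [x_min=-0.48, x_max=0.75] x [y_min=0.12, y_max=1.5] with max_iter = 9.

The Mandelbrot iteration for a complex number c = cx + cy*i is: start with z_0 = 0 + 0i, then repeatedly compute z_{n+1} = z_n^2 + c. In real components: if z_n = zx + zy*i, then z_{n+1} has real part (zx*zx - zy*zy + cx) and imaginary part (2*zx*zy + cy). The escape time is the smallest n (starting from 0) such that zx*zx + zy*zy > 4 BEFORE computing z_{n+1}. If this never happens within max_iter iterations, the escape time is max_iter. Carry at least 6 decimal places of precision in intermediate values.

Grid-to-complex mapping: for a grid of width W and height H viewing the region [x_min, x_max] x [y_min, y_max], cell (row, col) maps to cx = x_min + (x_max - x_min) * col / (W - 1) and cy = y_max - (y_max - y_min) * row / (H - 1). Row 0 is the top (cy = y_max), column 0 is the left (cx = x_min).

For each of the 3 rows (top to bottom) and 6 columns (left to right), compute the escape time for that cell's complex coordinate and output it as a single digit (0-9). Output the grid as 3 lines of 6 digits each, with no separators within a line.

(row=0, col=0): c = -0.4800 + 1.5000i → escape time 2
(row=0, col=1): c = -0.2340 + 1.5000i → escape time 2
(row=0, col=2): c = 0.0120 + 1.5000i → escape time 2
(row=0, col=3): c = 0.2580 + 1.5000i → escape time 2
(row=0, col=4): c = 0.5040 + 1.5000i → escape time 2
(row=0, col=5): c = 0.7500 + 1.5000i → escape time 2
(row=1, col=0): c = -0.4800 + 0.8100i → escape time 5
(row=1, col=1): c = -0.2340 + 0.8100i → escape time 9
(row=1, col=2): c = 0.0120 + 0.8100i → escape time 9
(row=1, col=3): c = 0.2580 + 0.8100i → escape time 5
(row=1, col=4): c = 0.5040 + 0.8100i → escape time 3
(row=1, col=5): c = 0.7500 + 0.8100i → escape time 2
(row=2, col=0): c = -0.4800 + 0.1200i → escape time 9
(row=2, col=1): c = -0.2340 + 0.1200i → escape time 9
(row=2, col=2): c = 0.0120 + 0.1200i → escape time 9
(row=2, col=3): c = 0.2580 + 0.1200i → escape time 9
(row=2, col=4): c = 0.5040 + 0.1200i → escape time 5
(row=2, col=5): c = 0.7500 + 0.1200i → escape time 3

Answer: 222222
599532
999953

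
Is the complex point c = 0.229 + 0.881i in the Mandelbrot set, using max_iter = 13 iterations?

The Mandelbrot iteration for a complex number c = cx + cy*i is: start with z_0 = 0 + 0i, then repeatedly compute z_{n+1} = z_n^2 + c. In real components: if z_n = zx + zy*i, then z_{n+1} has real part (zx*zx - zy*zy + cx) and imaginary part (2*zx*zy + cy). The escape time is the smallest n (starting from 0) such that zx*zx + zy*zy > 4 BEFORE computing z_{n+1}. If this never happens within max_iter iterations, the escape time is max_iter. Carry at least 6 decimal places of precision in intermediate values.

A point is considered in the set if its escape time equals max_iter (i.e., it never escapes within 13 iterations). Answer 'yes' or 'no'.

Answer: no

Derivation:
z_0 = 0 + 0i, c = 0.2290 + 0.8810i
Iter 1: z = 0.2290 + 0.8810i, |z|^2 = 0.8286
Iter 2: z = -0.4947 + 1.2845i, |z|^2 = 1.8947
Iter 3: z = -1.1762 + -0.3899i, |z|^2 = 1.5355
Iter 4: z = 1.4604 + 1.7983i, |z|^2 = 5.3665
Escaped at iteration 4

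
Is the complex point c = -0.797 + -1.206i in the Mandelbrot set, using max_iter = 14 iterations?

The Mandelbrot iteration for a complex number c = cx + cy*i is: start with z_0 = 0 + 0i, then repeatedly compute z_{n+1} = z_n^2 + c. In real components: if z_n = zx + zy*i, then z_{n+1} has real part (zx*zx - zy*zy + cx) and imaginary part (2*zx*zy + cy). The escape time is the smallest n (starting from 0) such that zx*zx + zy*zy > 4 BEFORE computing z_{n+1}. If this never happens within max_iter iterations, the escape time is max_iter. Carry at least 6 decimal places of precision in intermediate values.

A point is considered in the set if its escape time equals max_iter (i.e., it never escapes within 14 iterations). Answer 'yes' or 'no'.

z_0 = 0 + 0i, c = -0.7970 + -1.2060i
Iter 1: z = -0.7970 + -1.2060i, |z|^2 = 2.0896
Iter 2: z = -1.6162 + 0.7164i, |z|^2 = 3.1254
Iter 3: z = 1.3020 + -3.5216i, |z|^2 = 14.0970
Escaped at iteration 3

Answer: no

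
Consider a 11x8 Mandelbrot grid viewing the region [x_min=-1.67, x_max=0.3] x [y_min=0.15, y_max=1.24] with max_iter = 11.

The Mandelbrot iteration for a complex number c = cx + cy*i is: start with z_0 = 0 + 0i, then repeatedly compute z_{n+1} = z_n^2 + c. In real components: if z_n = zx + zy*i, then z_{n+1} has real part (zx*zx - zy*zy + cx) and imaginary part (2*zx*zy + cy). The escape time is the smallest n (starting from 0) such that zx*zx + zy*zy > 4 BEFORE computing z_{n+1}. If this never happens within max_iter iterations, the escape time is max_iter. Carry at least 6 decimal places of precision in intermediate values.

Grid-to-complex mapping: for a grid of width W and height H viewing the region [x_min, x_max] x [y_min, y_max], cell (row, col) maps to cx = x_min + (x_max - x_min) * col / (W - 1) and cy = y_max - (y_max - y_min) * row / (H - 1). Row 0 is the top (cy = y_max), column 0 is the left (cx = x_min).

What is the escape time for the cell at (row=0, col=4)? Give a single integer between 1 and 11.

Answer: 3

Derivation:
z_0 = 0 + 0i, c = -0.8820 + 1.2400i
Iter 1: z = -0.8820 + 1.2400i, |z|^2 = 2.3155
Iter 2: z = -1.6417 + -0.9474i, |z|^2 = 3.5926
Iter 3: z = 0.9156 + 4.3505i, |z|^2 = 19.7653
Escaped at iteration 3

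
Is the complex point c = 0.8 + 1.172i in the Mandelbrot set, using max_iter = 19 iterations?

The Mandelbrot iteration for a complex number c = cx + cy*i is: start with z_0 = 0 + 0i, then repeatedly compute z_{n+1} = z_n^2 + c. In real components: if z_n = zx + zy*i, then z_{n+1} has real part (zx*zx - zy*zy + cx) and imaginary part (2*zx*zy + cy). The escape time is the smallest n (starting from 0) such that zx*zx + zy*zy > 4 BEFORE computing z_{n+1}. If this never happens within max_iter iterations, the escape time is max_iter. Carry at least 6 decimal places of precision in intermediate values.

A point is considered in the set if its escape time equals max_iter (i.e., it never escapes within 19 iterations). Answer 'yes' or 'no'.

Answer: no

Derivation:
z_0 = 0 + 0i, c = 0.8000 + 1.1720i
Iter 1: z = 0.8000 + 1.1720i, |z|^2 = 2.0136
Iter 2: z = 0.0664 + 3.0472i, |z|^2 = 9.2898
Escaped at iteration 2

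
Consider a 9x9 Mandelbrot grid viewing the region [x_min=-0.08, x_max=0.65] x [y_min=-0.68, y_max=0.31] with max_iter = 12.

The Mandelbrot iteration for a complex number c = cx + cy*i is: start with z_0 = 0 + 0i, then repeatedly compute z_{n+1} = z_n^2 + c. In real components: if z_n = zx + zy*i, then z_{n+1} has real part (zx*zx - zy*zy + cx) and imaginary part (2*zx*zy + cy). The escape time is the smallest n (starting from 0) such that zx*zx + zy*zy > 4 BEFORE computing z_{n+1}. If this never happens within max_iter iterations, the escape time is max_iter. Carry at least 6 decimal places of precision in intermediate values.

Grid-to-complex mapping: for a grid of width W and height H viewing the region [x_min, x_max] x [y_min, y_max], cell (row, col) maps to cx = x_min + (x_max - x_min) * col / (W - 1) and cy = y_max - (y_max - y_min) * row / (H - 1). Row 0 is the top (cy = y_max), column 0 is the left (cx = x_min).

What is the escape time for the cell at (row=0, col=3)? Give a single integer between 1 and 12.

Answer: 12

Derivation:
z_0 = 0 + 0i, c = 0.1937 + 0.3100i
Iter 1: z = 0.1937 + 0.3100i, |z|^2 = 0.1336
Iter 2: z = 0.1352 + 0.4301i, |z|^2 = 0.2033
Iter 3: z = 0.0270 + 0.4263i, |z|^2 = 0.1825
Iter 4: z = 0.0128 + 0.3330i, |z|^2 = 0.1111
Iter 5: z = 0.0830 + 0.3185i, |z|^2 = 0.1083
Iter 6: z = 0.0992 + 0.3629i, |z|^2 = 0.1415
Iter 7: z = 0.0719 + 0.3820i, |z|^2 = 0.1511
Iter 8: z = 0.0530 + 0.3649i, |z|^2 = 0.1360
Iter 9: z = 0.0634 + 0.3487i, |z|^2 = 0.1256
Iter 10: z = 0.0762 + 0.3542i, |z|^2 = 0.1313
Iter 11: z = 0.0741 + 0.3640i, |z|^2 = 0.1380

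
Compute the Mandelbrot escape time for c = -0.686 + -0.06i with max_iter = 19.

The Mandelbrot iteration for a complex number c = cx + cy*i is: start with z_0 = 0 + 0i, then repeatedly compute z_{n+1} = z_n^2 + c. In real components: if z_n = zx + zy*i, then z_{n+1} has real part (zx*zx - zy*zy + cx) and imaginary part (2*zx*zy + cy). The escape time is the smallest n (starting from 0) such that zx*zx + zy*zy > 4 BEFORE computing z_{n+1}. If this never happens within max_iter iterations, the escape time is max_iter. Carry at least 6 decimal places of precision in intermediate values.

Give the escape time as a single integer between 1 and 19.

Answer: 19

Derivation:
z_0 = 0 + 0i, c = -0.6860 + -0.0600i
Iter 1: z = -0.6860 + -0.0600i, |z|^2 = 0.4742
Iter 2: z = -0.2190 + 0.0223i, |z|^2 = 0.0485
Iter 3: z = -0.6385 + -0.0698i, |z|^2 = 0.4126
Iter 4: z = -0.2831 + 0.0291i, |z|^2 = 0.0810
Iter 5: z = -0.6067 + -0.0765i, |z|^2 = 0.3739
Iter 6: z = -0.3238 + 0.0328i, |z|^2 = 0.1059
Iter 7: z = -0.5822 + -0.0812i, |z|^2 = 0.3456
Iter 8: z = -0.3536 + 0.0346i, |z|^2 = 0.1262
Iter 9: z = -0.5622 + -0.0845i, |z|^2 = 0.3232
Iter 10: z = -0.3771 + 0.0350i, |z|^2 = 0.1434
Iter 11: z = -0.5450 + -0.0864i, |z|^2 = 0.3045
Iter 12: z = -0.3964 + 0.0342i, |z|^2 = 0.1583
Iter 13: z = -0.5300 + -0.0871i, |z|^2 = 0.2885
Iter 14: z = -0.4127 + 0.0323i, |z|^2 = 0.1713
Iter 15: z = -0.5168 + -0.0867i, |z|^2 = 0.2745
Iter 16: z = -0.4265 + 0.0296i, |z|^2 = 0.1828
Iter 17: z = -0.5050 + -0.0852i, |z|^2 = 0.2623
Iter 18: z = -0.4382 + 0.0261i, |z|^2 = 0.1927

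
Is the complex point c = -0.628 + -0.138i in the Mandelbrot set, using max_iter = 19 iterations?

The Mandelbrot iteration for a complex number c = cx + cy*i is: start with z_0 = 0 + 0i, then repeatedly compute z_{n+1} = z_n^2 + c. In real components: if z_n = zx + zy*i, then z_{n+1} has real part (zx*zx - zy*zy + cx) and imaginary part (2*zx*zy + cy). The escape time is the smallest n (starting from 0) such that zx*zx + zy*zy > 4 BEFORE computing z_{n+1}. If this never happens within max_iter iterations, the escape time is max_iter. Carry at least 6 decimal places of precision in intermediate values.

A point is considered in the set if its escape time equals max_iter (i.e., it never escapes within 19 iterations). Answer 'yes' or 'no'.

Answer: yes

Derivation:
z_0 = 0 + 0i, c = -0.6280 + -0.1380i
Iter 1: z = -0.6280 + -0.1380i, |z|^2 = 0.4134
Iter 2: z = -0.2527 + 0.0353i, |z|^2 = 0.0651
Iter 3: z = -0.5654 + -0.1559i, |z|^2 = 0.3440
Iter 4: z = -0.3326 + 0.0382i, |z|^2 = 0.1121
Iter 5: z = -0.5188 + -0.1634i, |z|^2 = 0.2959
Iter 6: z = -0.3855 + 0.0316i, |z|^2 = 0.1496
Iter 7: z = -0.4804 + -0.1624i, |z|^2 = 0.2571
Iter 8: z = -0.4236 + 0.0180i, |z|^2 = 0.1798
Iter 9: z = -0.4489 + -0.1532i, |z|^2 = 0.2250
Iter 10: z = -0.4500 + -0.0004i, |z|^2 = 0.2025
Iter 11: z = -0.4255 + -0.1376i, |z|^2 = 0.2000
Iter 12: z = -0.4659 + -0.0209i, |z|^2 = 0.2175
Iter 13: z = -0.4114 + -0.1185i, |z|^2 = 0.1833
Iter 14: z = -0.4728 + -0.0405i, |z|^2 = 0.2252
Iter 15: z = -0.4061 + -0.0997i, |z|^2 = 0.1749
Iter 16: z = -0.4730 + -0.0570i, |z|^2 = 0.2270
Iter 17: z = -0.4075 + -0.0841i, |z|^2 = 0.1731
Iter 18: z = -0.4690 + -0.0695i, |z|^2 = 0.2248
Did not escape in 19 iterations → in set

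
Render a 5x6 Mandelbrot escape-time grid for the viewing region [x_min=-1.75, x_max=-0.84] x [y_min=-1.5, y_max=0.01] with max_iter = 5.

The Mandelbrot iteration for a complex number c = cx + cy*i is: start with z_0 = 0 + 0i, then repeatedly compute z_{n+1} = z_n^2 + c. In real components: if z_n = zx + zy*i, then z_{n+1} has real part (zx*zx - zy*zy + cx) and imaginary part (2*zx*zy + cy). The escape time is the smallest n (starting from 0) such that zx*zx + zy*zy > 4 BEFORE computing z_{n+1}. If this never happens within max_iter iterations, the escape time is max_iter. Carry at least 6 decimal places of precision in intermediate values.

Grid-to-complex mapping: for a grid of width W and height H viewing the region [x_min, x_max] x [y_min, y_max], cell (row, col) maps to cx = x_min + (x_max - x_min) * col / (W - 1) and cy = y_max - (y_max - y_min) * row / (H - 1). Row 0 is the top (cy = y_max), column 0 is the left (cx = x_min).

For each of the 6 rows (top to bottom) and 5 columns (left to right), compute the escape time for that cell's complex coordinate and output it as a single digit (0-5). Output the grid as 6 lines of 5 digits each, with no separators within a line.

Answer: 55555
45555
33345
23333
12233
11222

Derivation:
(row=0, col=0): c = -1.7500 + 0.0100i → escape time 5
(row=0, col=1): c = -1.5225 + 0.0100i → escape time 5
(row=0, col=2): c = -1.2950 + 0.0100i → escape time 5
(row=0, col=3): c = -1.0675 + 0.0100i → escape time 5
(row=0, col=4): c = -0.8400 + 0.0100i → escape time 5
(row=1, col=0): c = -1.7500 + -0.2920i → escape time 4
(row=1, col=1): c = -1.5225 + -0.2920i → escape time 5
(row=1, col=2): c = -1.2950 + -0.2920i → escape time 5
(row=1, col=3): c = -1.0675 + -0.2920i → escape time 5
(row=1, col=4): c = -0.8400 + -0.2920i → escape time 5
(row=2, col=0): c = -1.7500 + -0.5940i → escape time 3
(row=2, col=1): c = -1.5225 + -0.5940i → escape time 3
(row=2, col=2): c = -1.2950 + -0.5940i → escape time 3
(row=2, col=3): c = -1.0675 + -0.5940i → escape time 4
(row=2, col=4): c = -0.8400 + -0.5940i → escape time 5
(row=3, col=0): c = -1.7500 + -0.8960i → escape time 2
(row=3, col=1): c = -1.5225 + -0.8960i → escape time 3
(row=3, col=2): c = -1.2950 + -0.8960i → escape time 3
(row=3, col=3): c = -1.0675 + -0.8960i → escape time 3
(row=3, col=4): c = -0.8400 + -0.8960i → escape time 3
(row=4, col=0): c = -1.7500 + -1.1980i → escape time 1
(row=4, col=1): c = -1.5225 + -1.1980i → escape time 2
(row=4, col=2): c = -1.2950 + -1.1980i → escape time 2
(row=4, col=3): c = -1.0675 + -1.1980i → escape time 3
(row=4, col=4): c = -0.8400 + -1.1980i → escape time 3
(row=5, col=0): c = -1.7500 + -1.5000i → escape time 1
(row=5, col=1): c = -1.5225 + -1.5000i → escape time 1
(row=5, col=2): c = -1.2950 + -1.5000i → escape time 2
(row=5, col=3): c = -1.0675 + -1.5000i → escape time 2
(row=5, col=4): c = -0.8400 + -1.5000i → escape time 2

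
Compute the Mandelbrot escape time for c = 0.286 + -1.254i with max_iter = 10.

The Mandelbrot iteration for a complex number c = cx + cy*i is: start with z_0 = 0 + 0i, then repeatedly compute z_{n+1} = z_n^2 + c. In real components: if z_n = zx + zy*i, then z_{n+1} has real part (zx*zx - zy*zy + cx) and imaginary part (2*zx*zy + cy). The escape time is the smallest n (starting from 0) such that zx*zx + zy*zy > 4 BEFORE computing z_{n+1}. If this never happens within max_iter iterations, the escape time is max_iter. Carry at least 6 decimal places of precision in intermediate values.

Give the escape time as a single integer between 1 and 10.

z_0 = 0 + 0i, c = 0.2860 + -1.2540i
Iter 1: z = 0.2860 + -1.2540i, |z|^2 = 1.6543
Iter 2: z = -1.2047 + -1.9713i, |z|^2 = 5.3373
Escaped at iteration 2

Answer: 2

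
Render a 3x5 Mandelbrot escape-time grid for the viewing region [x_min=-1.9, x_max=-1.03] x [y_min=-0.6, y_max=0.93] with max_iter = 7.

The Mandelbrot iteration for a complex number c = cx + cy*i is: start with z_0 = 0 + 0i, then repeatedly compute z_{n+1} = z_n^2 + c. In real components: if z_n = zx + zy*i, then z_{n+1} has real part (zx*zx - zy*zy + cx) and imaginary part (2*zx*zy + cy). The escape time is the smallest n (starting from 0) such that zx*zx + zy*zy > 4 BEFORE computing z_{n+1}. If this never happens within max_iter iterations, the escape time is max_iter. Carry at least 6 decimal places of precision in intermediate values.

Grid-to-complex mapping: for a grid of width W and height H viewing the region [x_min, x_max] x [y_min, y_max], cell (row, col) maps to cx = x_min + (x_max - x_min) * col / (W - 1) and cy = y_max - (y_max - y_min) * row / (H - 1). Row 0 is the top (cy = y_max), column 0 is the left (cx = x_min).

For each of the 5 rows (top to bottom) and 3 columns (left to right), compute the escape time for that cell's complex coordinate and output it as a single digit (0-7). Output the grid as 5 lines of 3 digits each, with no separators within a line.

(row=0, col=0): c = -1.9000 + 0.9300i → escape time 1
(row=0, col=1): c = -1.4650 + 0.9300i → escape time 3
(row=0, col=2): c = -1.0300 + 0.9300i → escape time 3
(row=1, col=0): c = -1.9000 + 0.5475i → escape time 2
(row=1, col=1): c = -1.4650 + 0.5475i → escape time 3
(row=1, col=2): c = -1.0300 + 0.5475i → escape time 5
(row=2, col=0): c = -1.9000 + 0.1650i → escape time 4
(row=2, col=1): c = -1.4650 + 0.1650i → escape time 6
(row=2, col=2): c = -1.0300 + 0.1650i → escape time 7
(row=3, col=0): c = -1.9000 + -0.2175i → escape time 4
(row=3, col=1): c = -1.4650 + -0.2175i → escape time 5
(row=3, col=2): c = -1.0300 + -0.2175i → escape time 7
(row=4, col=0): c = -1.9000 + -0.6000i → escape time 2
(row=4, col=1): c = -1.4650 + -0.6000i → escape time 3
(row=4, col=2): c = -1.0300 + -0.6000i → escape time 4

Answer: 133
235
467
457
234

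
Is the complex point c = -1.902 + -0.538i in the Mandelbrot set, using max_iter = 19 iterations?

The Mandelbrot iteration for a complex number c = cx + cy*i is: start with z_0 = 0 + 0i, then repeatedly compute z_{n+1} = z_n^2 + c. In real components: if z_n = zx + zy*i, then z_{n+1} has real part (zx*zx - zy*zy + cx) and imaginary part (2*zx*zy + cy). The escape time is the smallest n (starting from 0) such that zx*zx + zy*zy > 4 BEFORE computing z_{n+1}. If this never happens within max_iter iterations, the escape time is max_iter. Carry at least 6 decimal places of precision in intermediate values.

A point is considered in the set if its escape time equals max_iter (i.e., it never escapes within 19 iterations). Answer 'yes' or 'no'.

z_0 = 0 + 0i, c = -1.9020 + -0.5380i
Iter 1: z = -1.9020 + -0.5380i, |z|^2 = 3.9070
Iter 2: z = 1.4262 + 1.5086i, |z|^2 = 4.3097
Escaped at iteration 2

Answer: no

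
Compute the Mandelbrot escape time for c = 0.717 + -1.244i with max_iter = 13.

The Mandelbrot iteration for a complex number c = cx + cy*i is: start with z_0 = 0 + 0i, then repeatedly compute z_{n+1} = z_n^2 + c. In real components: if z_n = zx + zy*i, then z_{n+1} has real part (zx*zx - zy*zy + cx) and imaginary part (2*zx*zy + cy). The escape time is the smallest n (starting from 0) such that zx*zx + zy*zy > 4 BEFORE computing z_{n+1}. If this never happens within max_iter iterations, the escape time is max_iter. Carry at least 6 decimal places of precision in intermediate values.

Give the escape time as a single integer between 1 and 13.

Answer: 2

Derivation:
z_0 = 0 + 0i, c = 0.7170 + -1.2440i
Iter 1: z = 0.7170 + -1.2440i, |z|^2 = 2.0616
Iter 2: z = -0.3164 + -3.0279i, |z|^2 = 9.2683
Escaped at iteration 2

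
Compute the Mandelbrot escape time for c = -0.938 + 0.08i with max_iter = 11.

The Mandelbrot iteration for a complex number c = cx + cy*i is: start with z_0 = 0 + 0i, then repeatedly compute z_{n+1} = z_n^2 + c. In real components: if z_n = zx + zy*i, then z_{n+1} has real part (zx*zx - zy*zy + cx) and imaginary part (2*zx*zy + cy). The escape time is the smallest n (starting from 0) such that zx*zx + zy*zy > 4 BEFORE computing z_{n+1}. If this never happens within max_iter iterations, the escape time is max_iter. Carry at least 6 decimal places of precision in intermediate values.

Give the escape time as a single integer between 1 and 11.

z_0 = 0 + 0i, c = -0.9380 + 0.0800i
Iter 1: z = -0.9380 + 0.0800i, |z|^2 = 0.8862
Iter 2: z = -0.0646 + -0.0701i, |z|^2 = 0.0091
Iter 3: z = -0.9387 + 0.0890i, |z|^2 = 0.8892
Iter 4: z = -0.0647 + -0.0872i, |z|^2 = 0.0118
Iter 5: z = -0.9414 + 0.0913i, |z|^2 = 0.8946
Iter 6: z = -0.0601 + -0.0919i, |z|^2 = 0.0120
Iter 7: z = -0.9428 + 0.0910i, |z|^2 = 0.8972
Iter 8: z = -0.0574 + -0.0917i, |z|^2 = 0.0117
Iter 9: z = -0.9431 + 0.0905i, |z|^2 = 0.8977
Iter 10: z = -0.0567 + -0.0907i, |z|^2 = 0.0115

Answer: 11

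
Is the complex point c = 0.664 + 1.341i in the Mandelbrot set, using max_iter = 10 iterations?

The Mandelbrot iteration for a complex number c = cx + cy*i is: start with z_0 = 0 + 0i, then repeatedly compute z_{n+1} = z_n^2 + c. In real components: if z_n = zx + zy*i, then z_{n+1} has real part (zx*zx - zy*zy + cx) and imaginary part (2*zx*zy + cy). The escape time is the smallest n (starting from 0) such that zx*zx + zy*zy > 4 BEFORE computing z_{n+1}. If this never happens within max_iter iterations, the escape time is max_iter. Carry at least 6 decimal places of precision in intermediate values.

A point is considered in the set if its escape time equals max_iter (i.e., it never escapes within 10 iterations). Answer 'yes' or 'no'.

z_0 = 0 + 0i, c = 0.6640 + 1.3410i
Iter 1: z = 0.6640 + 1.3410i, |z|^2 = 2.2392
Iter 2: z = -0.6934 + 3.1218i, |z|^2 = 10.2267
Escaped at iteration 2

Answer: no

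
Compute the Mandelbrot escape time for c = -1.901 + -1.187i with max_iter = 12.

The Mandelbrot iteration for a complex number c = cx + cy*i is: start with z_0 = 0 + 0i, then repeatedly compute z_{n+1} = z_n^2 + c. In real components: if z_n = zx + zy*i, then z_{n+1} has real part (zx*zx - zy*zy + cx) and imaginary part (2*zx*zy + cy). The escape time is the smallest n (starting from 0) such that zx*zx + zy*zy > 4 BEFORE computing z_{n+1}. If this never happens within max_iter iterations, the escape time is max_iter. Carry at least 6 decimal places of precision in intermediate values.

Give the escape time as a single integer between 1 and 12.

z_0 = 0 + 0i, c = -1.9010 + -1.1870i
Iter 1: z = -1.9010 + -1.1870i, |z|^2 = 5.0228
Escaped at iteration 1

Answer: 1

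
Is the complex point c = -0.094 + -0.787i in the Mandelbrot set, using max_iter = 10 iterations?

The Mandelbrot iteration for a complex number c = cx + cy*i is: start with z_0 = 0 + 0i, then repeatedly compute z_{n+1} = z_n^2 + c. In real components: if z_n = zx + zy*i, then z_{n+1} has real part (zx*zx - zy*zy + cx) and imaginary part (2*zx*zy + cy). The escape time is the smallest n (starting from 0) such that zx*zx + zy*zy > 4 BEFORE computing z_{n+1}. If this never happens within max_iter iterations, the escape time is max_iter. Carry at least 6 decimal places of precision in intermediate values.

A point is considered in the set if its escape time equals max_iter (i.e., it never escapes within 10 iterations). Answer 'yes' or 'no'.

z_0 = 0 + 0i, c = -0.0940 + -0.7870i
Iter 1: z = -0.0940 + -0.7870i, |z|^2 = 0.6282
Iter 2: z = -0.7045 + -0.6390i, |z|^2 = 0.9047
Iter 3: z = -0.0060 + 0.1135i, |z|^2 = 0.0129
Iter 4: z = -0.1068 + -0.7884i, |z|^2 = 0.6329
Iter 5: z = -0.7041 + -0.6185i, |z|^2 = 0.8784
Iter 6: z = 0.0192 + 0.0840i, |z|^2 = 0.0074
Iter 7: z = -0.1007 + -0.7838i, |z|^2 = 0.6245
Iter 8: z = -0.6982 + -0.6292i, |z|^2 = 0.8833
Iter 9: z = -0.0024 + 0.0915i, |z|^2 = 0.0084
Did not escape in 10 iterations → in set

Answer: yes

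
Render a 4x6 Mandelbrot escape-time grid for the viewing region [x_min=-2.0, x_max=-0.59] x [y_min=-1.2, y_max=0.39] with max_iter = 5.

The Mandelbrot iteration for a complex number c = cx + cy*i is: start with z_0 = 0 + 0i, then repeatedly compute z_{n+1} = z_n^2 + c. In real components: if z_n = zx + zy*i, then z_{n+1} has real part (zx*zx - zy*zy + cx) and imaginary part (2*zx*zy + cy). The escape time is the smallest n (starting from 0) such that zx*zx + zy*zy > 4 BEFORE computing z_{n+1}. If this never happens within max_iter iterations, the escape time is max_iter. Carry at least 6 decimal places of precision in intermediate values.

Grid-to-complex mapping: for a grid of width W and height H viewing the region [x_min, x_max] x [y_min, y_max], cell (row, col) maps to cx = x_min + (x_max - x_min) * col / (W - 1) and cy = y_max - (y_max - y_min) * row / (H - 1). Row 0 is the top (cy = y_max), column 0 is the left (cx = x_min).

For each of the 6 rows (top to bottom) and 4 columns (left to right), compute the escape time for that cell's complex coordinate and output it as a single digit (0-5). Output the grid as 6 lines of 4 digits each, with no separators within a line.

Answer: 1455
1555
1555
1355
1334
1233

Derivation:
(row=0, col=0): c = -2.0000 + 0.3900i → escape time 1
(row=0, col=1): c = -1.5300 + 0.3900i → escape time 4
(row=0, col=2): c = -1.0600 + 0.3900i → escape time 5
(row=0, col=3): c = -0.5900 + 0.3900i → escape time 5
(row=1, col=0): c = -2.0000 + 0.0720i → escape time 1
(row=1, col=1): c = -1.5300 + 0.0720i → escape time 5
(row=1, col=2): c = -1.0600 + 0.0720i → escape time 5
(row=1, col=3): c = -0.5900 + 0.0720i → escape time 5
(row=2, col=0): c = -2.0000 + -0.2460i → escape time 1
(row=2, col=1): c = -1.5300 + -0.2460i → escape time 5
(row=2, col=2): c = -1.0600 + -0.2460i → escape time 5
(row=2, col=3): c = -0.5900 + -0.2460i → escape time 5
(row=3, col=0): c = -2.0000 + -0.5640i → escape time 1
(row=3, col=1): c = -1.5300 + -0.5640i → escape time 3
(row=3, col=2): c = -1.0600 + -0.5640i → escape time 5
(row=3, col=3): c = -0.5900 + -0.5640i → escape time 5
(row=4, col=0): c = -2.0000 + -0.8820i → escape time 1
(row=4, col=1): c = -1.5300 + -0.8820i → escape time 3
(row=4, col=2): c = -1.0600 + -0.8820i → escape time 3
(row=4, col=3): c = -0.5900 + -0.8820i → escape time 4
(row=5, col=0): c = -2.0000 + -1.2000i → escape time 1
(row=5, col=1): c = -1.5300 + -1.2000i → escape time 2
(row=5, col=2): c = -1.0600 + -1.2000i → escape time 3
(row=5, col=3): c = -0.5900 + -1.2000i → escape time 3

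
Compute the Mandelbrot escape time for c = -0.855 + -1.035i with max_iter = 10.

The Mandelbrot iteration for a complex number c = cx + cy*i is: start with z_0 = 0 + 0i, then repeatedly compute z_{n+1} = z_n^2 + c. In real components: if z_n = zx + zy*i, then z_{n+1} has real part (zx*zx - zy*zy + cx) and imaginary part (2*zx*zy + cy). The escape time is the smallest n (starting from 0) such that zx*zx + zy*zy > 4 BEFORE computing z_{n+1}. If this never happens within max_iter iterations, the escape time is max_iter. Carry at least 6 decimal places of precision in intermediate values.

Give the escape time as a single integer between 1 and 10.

z_0 = 0 + 0i, c = -0.8550 + -1.0350i
Iter 1: z = -0.8550 + -1.0350i, |z|^2 = 1.8022
Iter 2: z = -1.1952 + 0.7349i, |z|^2 = 1.9685
Iter 3: z = 0.0335 + -2.7916i, |z|^2 = 7.7941
Escaped at iteration 3

Answer: 3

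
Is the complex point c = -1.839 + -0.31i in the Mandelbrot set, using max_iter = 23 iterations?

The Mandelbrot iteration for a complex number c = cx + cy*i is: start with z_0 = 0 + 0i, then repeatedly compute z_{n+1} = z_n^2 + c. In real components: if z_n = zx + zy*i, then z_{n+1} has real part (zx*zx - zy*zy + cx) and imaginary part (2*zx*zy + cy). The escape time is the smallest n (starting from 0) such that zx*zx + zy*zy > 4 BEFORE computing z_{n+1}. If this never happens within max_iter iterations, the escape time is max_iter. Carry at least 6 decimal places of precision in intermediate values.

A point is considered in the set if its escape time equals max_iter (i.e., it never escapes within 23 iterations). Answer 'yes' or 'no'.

z_0 = 0 + 0i, c = -1.8390 + -0.3100i
Iter 1: z = -1.8390 + -0.3100i, |z|^2 = 3.4780
Iter 2: z = 1.4468 + 0.8302i, |z|^2 = 2.7825
Iter 3: z = -0.4349 + 2.0922i, |z|^2 = 4.5666
Escaped at iteration 3

Answer: no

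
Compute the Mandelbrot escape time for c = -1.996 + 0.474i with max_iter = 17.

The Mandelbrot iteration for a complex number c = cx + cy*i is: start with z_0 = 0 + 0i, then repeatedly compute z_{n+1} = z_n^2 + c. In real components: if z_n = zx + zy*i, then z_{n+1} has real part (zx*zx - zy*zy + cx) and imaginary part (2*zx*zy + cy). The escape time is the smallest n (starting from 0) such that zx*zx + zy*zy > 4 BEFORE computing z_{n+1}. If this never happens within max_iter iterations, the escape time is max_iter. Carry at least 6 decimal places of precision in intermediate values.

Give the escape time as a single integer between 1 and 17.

z_0 = 0 + 0i, c = -1.9960 + 0.4740i
Iter 1: z = -1.9960 + 0.4740i, |z|^2 = 4.2087
Escaped at iteration 1

Answer: 1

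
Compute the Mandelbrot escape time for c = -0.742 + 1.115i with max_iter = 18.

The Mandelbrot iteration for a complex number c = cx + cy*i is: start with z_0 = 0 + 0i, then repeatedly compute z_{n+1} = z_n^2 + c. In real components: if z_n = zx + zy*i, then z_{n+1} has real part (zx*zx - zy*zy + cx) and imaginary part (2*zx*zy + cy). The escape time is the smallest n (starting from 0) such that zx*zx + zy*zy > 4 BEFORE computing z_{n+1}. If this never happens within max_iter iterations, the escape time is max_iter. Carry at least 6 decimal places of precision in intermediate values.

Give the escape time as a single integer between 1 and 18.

z_0 = 0 + 0i, c = -0.7420 + 1.1150i
Iter 1: z = -0.7420 + 1.1150i, |z|^2 = 1.7938
Iter 2: z = -1.4347 + -0.5397i, |z|^2 = 2.3495
Iter 3: z = 1.0250 + 2.6635i, |z|^2 = 8.1447
Escaped at iteration 3

Answer: 3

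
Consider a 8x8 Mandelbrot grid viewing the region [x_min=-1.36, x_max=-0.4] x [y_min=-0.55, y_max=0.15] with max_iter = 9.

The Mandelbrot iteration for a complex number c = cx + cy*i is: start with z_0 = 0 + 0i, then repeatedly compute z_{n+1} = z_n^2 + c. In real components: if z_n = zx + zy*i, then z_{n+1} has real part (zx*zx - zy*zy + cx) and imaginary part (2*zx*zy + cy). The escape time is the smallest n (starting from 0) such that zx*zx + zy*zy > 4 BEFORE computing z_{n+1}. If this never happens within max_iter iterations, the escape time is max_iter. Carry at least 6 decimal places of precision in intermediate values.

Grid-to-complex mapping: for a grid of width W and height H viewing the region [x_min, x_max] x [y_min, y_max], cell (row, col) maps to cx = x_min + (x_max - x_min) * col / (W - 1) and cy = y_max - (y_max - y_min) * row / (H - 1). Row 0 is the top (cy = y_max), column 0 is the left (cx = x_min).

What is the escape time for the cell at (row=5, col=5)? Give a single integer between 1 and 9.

z_0 = 0 + 0i, c = -0.6743 + -0.3500i
Iter 1: z = -0.6743 + -0.3500i, |z|^2 = 0.5772
Iter 2: z = -0.3421 + 0.1220i, |z|^2 = 0.1319
Iter 3: z = -0.5721 + -0.4335i, |z|^2 = 0.5152
Iter 4: z = -0.5349 + 0.1460i, |z|^2 = 0.3074
Iter 5: z = -0.4095 + -0.5062i, |z|^2 = 0.4239
Iter 6: z = -0.7628 + 0.0646i, |z|^2 = 0.5860
Iter 7: z = -0.0966 + -0.4485i, |z|^2 = 0.2105
Iter 8: z = -0.8661 + -0.2634i, |z|^2 = 0.8195

Answer: 9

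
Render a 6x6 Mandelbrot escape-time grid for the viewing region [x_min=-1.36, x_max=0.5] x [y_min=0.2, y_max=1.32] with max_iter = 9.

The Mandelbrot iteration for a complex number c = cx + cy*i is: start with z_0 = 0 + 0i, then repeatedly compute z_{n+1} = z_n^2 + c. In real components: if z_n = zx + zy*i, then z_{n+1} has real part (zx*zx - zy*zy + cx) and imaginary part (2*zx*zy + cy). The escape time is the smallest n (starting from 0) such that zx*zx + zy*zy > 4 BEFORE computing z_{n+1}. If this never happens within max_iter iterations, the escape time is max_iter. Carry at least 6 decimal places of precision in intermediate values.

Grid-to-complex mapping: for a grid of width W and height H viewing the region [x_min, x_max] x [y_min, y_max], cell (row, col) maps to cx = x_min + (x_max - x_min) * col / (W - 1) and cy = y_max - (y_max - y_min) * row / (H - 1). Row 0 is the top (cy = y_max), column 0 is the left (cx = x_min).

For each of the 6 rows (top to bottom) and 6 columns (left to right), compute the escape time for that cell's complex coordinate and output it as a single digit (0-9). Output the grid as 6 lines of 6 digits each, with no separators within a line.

Answer: 222222
233642
334953
349994
569995
799995

Derivation:
(row=0, col=0): c = -1.3600 + 1.3200i → escape time 2
(row=0, col=1): c = -0.9880 + 1.3200i → escape time 2
(row=0, col=2): c = -0.6160 + 1.3200i → escape time 2
(row=0, col=3): c = -0.2440 + 1.3200i → escape time 2
(row=0, col=4): c = 0.1280 + 1.3200i → escape time 2
(row=0, col=5): c = 0.5000 + 1.3200i → escape time 2
(row=1, col=0): c = -1.3600 + 1.0960i → escape time 2
(row=1, col=1): c = -0.9880 + 1.0960i → escape time 3
(row=1, col=2): c = -0.6160 + 1.0960i → escape time 3
(row=1, col=3): c = -0.2440 + 1.0960i → escape time 6
(row=1, col=4): c = 0.1280 + 1.0960i → escape time 4
(row=1, col=5): c = 0.5000 + 1.0960i → escape time 2
(row=2, col=0): c = -1.3600 + 0.8720i → escape time 3
(row=2, col=1): c = -0.9880 + 0.8720i → escape time 3
(row=2, col=2): c = -0.6160 + 0.8720i → escape time 4
(row=2, col=3): c = -0.2440 + 0.8720i → escape time 9
(row=2, col=4): c = 0.1280 + 0.8720i → escape time 5
(row=2, col=5): c = 0.5000 + 0.8720i → escape time 3
(row=3, col=0): c = -1.3600 + 0.6480i → escape time 3
(row=3, col=1): c = -0.9880 + 0.6480i → escape time 4
(row=3, col=2): c = -0.6160 + 0.6480i → escape time 9
(row=3, col=3): c = -0.2440 + 0.6480i → escape time 9
(row=3, col=4): c = 0.1280 + 0.6480i → escape time 9
(row=3, col=5): c = 0.5000 + 0.6480i → escape time 4
(row=4, col=0): c = -1.3600 + 0.4240i → escape time 5
(row=4, col=1): c = -0.9880 + 0.4240i → escape time 6
(row=4, col=2): c = -0.6160 + 0.4240i → escape time 9
(row=4, col=3): c = -0.2440 + 0.4240i → escape time 9
(row=4, col=4): c = 0.1280 + 0.4240i → escape time 9
(row=4, col=5): c = 0.5000 + 0.4240i → escape time 5
(row=5, col=0): c = -1.3600 + 0.2000i → escape time 7
(row=5, col=1): c = -0.9880 + 0.2000i → escape time 9
(row=5, col=2): c = -0.6160 + 0.2000i → escape time 9
(row=5, col=3): c = -0.2440 + 0.2000i → escape time 9
(row=5, col=4): c = 0.1280 + 0.2000i → escape time 9
(row=5, col=5): c = 0.5000 + 0.2000i → escape time 5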